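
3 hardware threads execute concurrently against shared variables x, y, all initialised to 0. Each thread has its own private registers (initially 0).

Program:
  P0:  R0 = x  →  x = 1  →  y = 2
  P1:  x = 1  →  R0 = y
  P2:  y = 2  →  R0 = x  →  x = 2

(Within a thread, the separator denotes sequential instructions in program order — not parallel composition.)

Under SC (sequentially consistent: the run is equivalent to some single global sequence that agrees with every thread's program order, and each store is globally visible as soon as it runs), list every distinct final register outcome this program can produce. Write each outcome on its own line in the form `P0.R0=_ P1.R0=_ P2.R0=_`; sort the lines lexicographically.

outcome vector order: (P0.R0,P1.R0,P2.R0)
|SC outcomes| = 9

P0.R0=0 P1.R0=0 P2.R0=1
P0.R0=0 P1.R0=2 P2.R0=0
P0.R0=0 P1.R0=2 P2.R0=1
P0.R0=1 P1.R0=0 P2.R0=1
P0.R0=1 P1.R0=2 P2.R0=0
P0.R0=1 P1.R0=2 P2.R0=1
P0.R0=2 P1.R0=0 P2.R0=1
P0.R0=2 P1.R0=2 P2.R0=0
P0.R0=2 P1.R0=2 P2.R0=1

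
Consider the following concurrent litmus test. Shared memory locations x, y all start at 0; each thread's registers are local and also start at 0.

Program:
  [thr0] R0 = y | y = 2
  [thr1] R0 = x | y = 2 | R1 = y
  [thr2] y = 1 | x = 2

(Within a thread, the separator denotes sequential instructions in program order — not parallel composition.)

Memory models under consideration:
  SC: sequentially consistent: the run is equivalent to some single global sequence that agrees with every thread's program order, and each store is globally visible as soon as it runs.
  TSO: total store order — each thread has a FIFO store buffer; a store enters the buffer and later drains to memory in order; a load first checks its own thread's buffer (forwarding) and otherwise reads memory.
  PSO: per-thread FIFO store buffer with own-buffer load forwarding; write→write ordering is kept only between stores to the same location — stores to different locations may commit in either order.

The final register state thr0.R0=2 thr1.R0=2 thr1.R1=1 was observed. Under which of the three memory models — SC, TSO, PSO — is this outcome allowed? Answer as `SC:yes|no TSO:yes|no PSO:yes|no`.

SC:no TSO:no PSO:yes

outcome vector order: (thr0.R0,thr1.R0,thr1.R1)
SC: 9 outcomes — {<0 0 1>; <0 0 2>; <0 2 2>; <1 0 1>; <1 0 2>; <1 2 2>; <2 0 1>; <2 0 2>; <2 2 2>}
TSO: 9 outcomes — {<0 0 1>; <0 0 2>; <0 2 2>; <1 0 1>; <1 0 2>; <1 2 2>; <2 0 1>; <2 0 2>; <2 2 2>}
PSO: 12 outcomes — {<0 0 1>; <0 0 2>; <0 2 1>; <0 2 2>; <1 0 1>; <1 0 2>; <1 2 1>; <1 2 2>; <2 0 1>; <2 0 2>; <2 2 1>; <2 2 2>}
target <2 2 1> ∈ {PSO}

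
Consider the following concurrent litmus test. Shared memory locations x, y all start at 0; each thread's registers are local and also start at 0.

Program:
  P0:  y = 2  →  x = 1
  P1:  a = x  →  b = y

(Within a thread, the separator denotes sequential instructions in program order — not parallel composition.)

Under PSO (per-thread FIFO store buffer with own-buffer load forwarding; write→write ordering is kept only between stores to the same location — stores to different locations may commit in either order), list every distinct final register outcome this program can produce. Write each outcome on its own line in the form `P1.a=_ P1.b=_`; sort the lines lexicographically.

P1.a=0 P1.b=0
P1.a=0 P1.b=2
P1.a=1 P1.b=0
P1.a=1 P1.b=2

outcome vector order: (P1.a,P1.b)
|PSO outcomes| = 4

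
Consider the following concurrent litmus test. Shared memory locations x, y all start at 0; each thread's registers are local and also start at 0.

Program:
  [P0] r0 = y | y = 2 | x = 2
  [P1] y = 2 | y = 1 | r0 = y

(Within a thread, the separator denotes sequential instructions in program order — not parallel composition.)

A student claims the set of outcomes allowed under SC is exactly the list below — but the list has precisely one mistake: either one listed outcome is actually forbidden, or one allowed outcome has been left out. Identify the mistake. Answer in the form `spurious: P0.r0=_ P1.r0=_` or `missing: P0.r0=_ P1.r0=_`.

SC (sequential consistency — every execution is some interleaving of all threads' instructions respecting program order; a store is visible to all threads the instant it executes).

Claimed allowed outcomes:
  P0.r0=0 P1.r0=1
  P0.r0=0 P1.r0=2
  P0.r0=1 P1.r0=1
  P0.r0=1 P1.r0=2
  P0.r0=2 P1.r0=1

outcome vector order: (P0.r0,P1.r0)
[SC] allowed = {01; 02; 11; 12; 21; 22}
SC∖claimed = {22}

missing: P0.r0=2 P1.r0=2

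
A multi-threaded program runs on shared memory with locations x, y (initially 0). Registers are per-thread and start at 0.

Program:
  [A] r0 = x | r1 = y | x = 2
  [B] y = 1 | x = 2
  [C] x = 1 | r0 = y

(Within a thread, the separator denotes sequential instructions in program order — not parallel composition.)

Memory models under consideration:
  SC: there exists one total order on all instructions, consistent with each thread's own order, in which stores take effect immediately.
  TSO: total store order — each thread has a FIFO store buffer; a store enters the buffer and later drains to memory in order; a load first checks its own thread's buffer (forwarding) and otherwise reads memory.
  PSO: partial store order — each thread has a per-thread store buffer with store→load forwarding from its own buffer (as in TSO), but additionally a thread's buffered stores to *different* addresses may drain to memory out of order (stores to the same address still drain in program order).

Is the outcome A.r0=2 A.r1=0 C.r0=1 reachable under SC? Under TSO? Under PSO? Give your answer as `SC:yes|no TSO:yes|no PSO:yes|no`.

SC:no TSO:no PSO:yes

outcome vector order: (A.r0,A.r1,C.r0)
SC: 10 outcomes — {<0 0 0> <0 0 1> <0 1 0> <0 1 1> <1 0 0> <1 0 1> <1 1 0> <1 1 1> <2 1 0> <2 1 1>}
TSO: 10 outcomes — {<0 0 0> <0 0 1> <0 1 0> <0 1 1> <1 0 0> <1 0 1> <1 1 0> <1 1 1> <2 1 0> <2 1 1>}
PSO: 12 outcomes — {<0 0 0> <0 0 1> <0 1 0> <0 1 1> <1 0 0> <1 0 1> <1 1 0> <1 1 1> <2 0 0> <2 0 1> <2 1 0> <2 1 1>}
target <2 0 1> ∈ {PSO}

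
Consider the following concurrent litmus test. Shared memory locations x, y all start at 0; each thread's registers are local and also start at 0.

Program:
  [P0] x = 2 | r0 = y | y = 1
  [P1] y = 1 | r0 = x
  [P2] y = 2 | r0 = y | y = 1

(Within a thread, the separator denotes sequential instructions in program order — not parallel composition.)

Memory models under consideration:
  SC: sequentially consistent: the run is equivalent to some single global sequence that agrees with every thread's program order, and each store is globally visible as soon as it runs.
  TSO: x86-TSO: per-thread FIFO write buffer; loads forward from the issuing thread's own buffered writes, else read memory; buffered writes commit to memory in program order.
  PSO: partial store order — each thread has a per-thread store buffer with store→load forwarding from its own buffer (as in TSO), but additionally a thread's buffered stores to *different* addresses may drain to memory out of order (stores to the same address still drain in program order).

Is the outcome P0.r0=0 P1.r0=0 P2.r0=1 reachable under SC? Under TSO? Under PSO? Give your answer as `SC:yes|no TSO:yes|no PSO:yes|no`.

outcome vector order: (P0.r0,P1.r0,P2.r0)
SC: 10 outcomes — {(0,2,1), (0,2,2), (1,0,1), (1,0,2), (1,2,1), (1,2,2), (2,0,1), (2,0,2), (2,2,1), (2,2,2)}
TSO: 12 outcomes — {(0,0,1), (0,0,2), (0,2,1), (0,2,2), (1,0,1), (1,0,2), (1,2,1), (1,2,2), (2,0,1), (2,0,2), (2,2,1), (2,2,2)}
PSO: 12 outcomes — {(0,0,1), (0,0,2), (0,2,1), (0,2,2), (1,0,1), (1,0,2), (1,2,1), (1,2,2), (2,0,1), (2,0,2), (2,2,1), (2,2,2)}
target (0,0,1) ∈ {TSO,PSO}

SC:no TSO:yes PSO:yes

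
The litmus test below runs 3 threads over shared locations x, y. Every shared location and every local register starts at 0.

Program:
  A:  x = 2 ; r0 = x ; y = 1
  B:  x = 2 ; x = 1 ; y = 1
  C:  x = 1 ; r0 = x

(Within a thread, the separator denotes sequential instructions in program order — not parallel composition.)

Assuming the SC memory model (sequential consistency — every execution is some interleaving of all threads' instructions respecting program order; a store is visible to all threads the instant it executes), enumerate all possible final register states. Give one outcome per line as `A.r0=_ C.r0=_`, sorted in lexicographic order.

A.r0=1 C.r0=1
A.r0=1 C.r0=2
A.r0=2 C.r0=1
A.r0=2 C.r0=2

outcome vector order: (A.r0,C.r0)
|SC outcomes| = 4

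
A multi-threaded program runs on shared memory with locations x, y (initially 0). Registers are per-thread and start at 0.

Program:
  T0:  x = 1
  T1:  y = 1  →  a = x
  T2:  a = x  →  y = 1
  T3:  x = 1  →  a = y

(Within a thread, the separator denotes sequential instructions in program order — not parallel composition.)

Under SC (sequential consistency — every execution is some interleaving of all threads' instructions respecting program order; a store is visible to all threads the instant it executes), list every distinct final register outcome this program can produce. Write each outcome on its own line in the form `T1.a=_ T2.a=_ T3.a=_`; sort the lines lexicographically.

outcome vector order: (T1.a,T2.a,T3.a)
|SC outcomes| = 6

T1.a=0 T2.a=0 T3.a=1
T1.a=0 T2.a=1 T3.a=1
T1.a=1 T2.a=0 T3.a=0
T1.a=1 T2.a=0 T3.a=1
T1.a=1 T2.a=1 T3.a=0
T1.a=1 T2.a=1 T3.a=1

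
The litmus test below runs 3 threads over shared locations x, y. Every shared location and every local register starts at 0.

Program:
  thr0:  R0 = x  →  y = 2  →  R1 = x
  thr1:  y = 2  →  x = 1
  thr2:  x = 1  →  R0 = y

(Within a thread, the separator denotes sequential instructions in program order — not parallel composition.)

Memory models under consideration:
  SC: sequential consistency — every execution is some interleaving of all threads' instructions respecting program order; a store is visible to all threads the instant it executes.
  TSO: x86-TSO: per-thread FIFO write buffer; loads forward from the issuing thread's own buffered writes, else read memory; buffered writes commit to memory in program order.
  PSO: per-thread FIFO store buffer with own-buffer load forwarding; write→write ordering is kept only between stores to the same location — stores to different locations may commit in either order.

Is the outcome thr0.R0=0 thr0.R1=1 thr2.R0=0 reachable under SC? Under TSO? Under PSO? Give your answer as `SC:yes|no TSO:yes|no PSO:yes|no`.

outcome vector order: (thr0.R0,thr0.R1,thr2.R0)
SC (5): (0,0,2) (0,1,0) (0,1,2) (1,1,0) (1,1,2)
TSO (6): (0,0,0) (0,0,2) (0,1,0) (0,1,2) (1,1,0) (1,1,2)
PSO (6): (0,0,0) (0,0,2) (0,1,0) (0,1,2) (1,1,0) (1,1,2)
target (0,1,0) ∈ {SC,TSO,PSO}

SC:yes TSO:yes PSO:yes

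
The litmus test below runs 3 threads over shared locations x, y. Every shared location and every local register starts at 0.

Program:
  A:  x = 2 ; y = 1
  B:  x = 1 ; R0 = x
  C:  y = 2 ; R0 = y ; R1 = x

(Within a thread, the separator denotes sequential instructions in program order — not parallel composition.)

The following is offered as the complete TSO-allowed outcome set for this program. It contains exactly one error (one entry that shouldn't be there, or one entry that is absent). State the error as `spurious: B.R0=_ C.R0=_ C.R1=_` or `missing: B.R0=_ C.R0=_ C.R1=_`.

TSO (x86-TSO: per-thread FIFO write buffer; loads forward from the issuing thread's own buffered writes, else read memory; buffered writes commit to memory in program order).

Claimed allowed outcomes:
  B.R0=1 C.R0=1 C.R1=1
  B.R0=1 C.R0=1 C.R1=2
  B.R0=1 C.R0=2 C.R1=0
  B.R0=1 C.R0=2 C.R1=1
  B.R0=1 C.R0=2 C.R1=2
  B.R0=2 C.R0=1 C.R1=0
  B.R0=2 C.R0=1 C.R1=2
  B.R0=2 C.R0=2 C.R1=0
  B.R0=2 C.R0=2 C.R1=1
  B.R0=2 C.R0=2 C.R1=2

spurious: B.R0=2 C.R0=1 C.R1=0

outcome vector order: (B.R0,C.R0,C.R1)
under TSO → <1 1 1>; <1 1 2>; <1 2 0>; <1 2 1>; <1 2 2>; <2 1 2>; <2 2 0>; <2 2 1>; <2 2 2>
claimed∖TSO = {<2 1 0>}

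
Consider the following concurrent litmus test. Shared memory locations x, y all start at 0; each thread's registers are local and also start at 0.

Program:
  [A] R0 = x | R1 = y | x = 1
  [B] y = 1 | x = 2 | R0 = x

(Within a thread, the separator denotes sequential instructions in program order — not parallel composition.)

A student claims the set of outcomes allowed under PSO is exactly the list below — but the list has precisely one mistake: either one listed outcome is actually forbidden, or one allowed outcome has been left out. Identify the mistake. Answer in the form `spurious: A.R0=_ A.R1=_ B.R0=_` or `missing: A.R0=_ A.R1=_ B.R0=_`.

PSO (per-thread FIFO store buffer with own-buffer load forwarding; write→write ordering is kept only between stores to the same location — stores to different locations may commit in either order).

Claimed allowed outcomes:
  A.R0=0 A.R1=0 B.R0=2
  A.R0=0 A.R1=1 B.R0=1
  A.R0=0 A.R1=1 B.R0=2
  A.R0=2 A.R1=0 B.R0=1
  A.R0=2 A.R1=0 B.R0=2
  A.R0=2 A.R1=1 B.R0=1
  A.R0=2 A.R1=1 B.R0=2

missing: A.R0=0 A.R1=0 B.R0=1

outcome vector order: (A.R0,A.R1,B.R0)
PSO: 8 outcomes — {<0 0 1>, <0 0 2>, <0 1 1>, <0 1 2>, <2 0 1>, <2 0 2>, <2 1 1>, <2 1 2>}
PSO∖claimed = {<0 0 1>}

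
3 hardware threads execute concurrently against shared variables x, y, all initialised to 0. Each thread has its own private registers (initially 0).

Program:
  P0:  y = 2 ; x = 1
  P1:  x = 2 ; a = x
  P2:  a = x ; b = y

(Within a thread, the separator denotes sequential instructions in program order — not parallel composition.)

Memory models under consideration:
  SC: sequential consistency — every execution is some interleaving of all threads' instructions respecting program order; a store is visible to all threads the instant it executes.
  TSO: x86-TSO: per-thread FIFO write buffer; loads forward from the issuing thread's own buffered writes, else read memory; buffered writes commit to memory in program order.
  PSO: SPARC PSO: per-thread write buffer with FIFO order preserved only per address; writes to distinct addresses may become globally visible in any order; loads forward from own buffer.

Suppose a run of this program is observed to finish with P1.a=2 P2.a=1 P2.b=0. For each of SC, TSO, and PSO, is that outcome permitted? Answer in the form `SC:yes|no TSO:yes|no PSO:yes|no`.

outcome vector order: (P1.a,P2.a,P2.b)
SC: 10 outcomes — {(1,0,0) (1,0,2) (1,1,2) (1,2,0) (1,2,2) (2,0,0) (2,0,2) (2,1,2) (2,2,0) (2,2,2)}
TSO: 10 outcomes — {(1,0,0) (1,0,2) (1,1,2) (1,2,0) (1,2,2) (2,0,0) (2,0,2) (2,1,2) (2,2,0) (2,2,2)}
PSO: 12 outcomes — {(1,0,0) (1,0,2) (1,1,0) (1,1,2) (1,2,0) (1,2,2) (2,0,0) (2,0,2) (2,1,0) (2,1,2) (2,2,0) (2,2,2)}
target (2,1,0) ∈ {PSO}

SC:no TSO:no PSO:yes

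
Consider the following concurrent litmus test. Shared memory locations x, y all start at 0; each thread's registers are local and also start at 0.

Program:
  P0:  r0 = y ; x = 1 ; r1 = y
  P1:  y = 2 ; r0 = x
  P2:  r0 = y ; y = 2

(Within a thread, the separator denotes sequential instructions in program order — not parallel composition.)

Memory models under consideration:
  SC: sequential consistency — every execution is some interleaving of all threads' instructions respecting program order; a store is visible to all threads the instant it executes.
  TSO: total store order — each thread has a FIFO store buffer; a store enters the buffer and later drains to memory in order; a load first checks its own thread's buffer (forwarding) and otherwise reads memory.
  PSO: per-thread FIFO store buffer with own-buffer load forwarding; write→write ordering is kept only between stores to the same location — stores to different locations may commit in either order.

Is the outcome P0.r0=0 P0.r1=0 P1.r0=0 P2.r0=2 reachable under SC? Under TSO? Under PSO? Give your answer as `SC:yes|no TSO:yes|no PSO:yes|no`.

outcome vector order: (P0.r0,P0.r1,P1.r0,P2.r0)
SC (10): 0010 0012 0200 0202 0210 0212 2200 2202 2210 2212
TSO (12): 0000 0002 0010 0012 0200 0202 0210 0212 2200 2202 2210 2212
PSO (12): 0000 0002 0010 0012 0200 0202 0210 0212 2200 2202 2210 2212
target 0002 ∈ {TSO,PSO}

SC:no TSO:yes PSO:yes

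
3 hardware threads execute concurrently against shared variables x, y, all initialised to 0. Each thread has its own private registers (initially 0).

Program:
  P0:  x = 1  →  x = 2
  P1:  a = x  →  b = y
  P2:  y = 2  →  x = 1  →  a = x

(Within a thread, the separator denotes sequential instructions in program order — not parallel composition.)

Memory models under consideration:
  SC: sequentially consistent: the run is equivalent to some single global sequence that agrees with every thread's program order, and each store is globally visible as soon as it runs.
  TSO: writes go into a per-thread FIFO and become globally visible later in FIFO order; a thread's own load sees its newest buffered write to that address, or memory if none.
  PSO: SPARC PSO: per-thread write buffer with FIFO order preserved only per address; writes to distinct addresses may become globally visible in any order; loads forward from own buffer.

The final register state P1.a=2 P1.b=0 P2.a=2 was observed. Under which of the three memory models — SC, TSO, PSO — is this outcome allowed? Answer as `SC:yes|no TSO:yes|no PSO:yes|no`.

outcome vector order: (P1.a,P1.b,P2.a)
SC: 11 outcomes — {0/0/1 0/0/2 0/2/1 0/2/2 1/0/1 1/0/2 1/2/1 1/2/2 2/0/1 2/2/1 2/2/2}
TSO: 11 outcomes — {0/0/1 0/0/2 0/2/1 0/2/2 1/0/1 1/0/2 1/2/1 1/2/2 2/0/1 2/2/1 2/2/2}
PSO: 12 outcomes — {0/0/1 0/0/2 0/2/1 0/2/2 1/0/1 1/0/2 1/2/1 1/2/2 2/0/1 2/0/2 2/2/1 2/2/2}
target 2/0/2 ∈ {PSO}

SC:no TSO:no PSO:yes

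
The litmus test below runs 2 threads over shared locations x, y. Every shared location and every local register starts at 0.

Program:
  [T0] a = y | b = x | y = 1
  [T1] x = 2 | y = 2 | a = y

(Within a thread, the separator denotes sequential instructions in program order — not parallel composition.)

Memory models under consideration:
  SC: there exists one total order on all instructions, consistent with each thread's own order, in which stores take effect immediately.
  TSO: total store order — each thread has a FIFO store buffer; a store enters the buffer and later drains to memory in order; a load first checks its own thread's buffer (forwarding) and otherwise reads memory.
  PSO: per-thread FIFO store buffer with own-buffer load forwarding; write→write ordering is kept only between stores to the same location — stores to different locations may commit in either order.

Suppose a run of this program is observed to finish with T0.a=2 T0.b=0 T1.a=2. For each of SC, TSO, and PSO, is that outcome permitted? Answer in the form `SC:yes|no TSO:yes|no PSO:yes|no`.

outcome vector order: (T0.a,T0.b,T1.a)
SC: 6 outcomes — {001, 002, 021, 022, 221, 222}
TSO: 6 outcomes — {001, 002, 021, 022, 221, 222}
PSO: 8 outcomes — {001, 002, 021, 022, 201, 202, 221, 222}
target 202 ∈ {PSO}

SC:no TSO:no PSO:yes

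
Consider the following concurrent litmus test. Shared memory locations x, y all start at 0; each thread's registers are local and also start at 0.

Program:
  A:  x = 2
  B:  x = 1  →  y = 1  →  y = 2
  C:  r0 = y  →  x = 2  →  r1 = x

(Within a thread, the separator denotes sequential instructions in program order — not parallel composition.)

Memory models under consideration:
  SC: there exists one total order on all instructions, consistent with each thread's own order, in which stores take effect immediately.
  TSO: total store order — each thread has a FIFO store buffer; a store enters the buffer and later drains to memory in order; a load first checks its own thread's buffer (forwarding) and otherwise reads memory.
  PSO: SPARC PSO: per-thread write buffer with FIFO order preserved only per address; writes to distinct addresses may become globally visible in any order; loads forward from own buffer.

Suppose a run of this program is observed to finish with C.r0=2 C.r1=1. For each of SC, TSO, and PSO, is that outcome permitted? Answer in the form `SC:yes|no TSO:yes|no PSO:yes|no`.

SC:no TSO:no PSO:yes

outcome vector order: (C.r0,C.r1)
SC: 4 outcomes — {01 02 12 22}
TSO: 4 outcomes — {01 02 12 22}
PSO: 6 outcomes — {01 02 11 12 21 22}
target 21 ∈ {PSO}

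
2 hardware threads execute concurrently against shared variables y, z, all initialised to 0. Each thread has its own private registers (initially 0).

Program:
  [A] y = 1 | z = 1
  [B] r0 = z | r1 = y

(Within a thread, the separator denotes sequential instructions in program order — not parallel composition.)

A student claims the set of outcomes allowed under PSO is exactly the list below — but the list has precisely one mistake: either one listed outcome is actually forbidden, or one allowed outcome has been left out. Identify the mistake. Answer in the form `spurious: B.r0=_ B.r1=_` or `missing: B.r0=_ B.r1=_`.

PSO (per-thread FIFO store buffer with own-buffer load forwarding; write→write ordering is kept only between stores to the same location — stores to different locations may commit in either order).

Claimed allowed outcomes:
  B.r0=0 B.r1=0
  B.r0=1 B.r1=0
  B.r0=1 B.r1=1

missing: B.r0=0 B.r1=1

outcome vector order: (B.r0,B.r1)
PSO (4): <0 0> <0 1> <1 0> <1 1>
PSO∖claimed = {<0 1>}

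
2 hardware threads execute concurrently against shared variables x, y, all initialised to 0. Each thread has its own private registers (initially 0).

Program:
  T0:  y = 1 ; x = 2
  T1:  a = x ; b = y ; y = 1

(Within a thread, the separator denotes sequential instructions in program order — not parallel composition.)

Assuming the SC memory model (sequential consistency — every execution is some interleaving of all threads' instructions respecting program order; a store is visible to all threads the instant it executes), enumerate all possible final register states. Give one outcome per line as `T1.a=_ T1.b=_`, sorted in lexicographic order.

outcome vector order: (T1.a,T1.b)
|SC outcomes| = 3

T1.a=0 T1.b=0
T1.a=0 T1.b=1
T1.a=2 T1.b=1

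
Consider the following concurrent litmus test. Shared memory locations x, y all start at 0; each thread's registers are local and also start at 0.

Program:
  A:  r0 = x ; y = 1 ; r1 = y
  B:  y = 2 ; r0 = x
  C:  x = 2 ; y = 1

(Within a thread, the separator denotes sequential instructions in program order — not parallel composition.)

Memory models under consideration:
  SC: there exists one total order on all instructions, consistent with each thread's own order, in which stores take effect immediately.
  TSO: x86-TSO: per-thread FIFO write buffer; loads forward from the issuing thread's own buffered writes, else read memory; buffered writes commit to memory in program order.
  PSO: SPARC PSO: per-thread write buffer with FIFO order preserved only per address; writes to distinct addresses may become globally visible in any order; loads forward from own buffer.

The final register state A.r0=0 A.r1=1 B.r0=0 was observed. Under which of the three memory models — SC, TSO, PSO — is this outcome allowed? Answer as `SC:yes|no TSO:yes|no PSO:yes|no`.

outcome vector order: (A.r0,A.r1,B.r0)
SC: 7 outcomes — {010; 012; 020; 022; 210; 212; 222}
TSO: 8 outcomes — {010; 012; 020; 022; 210; 212; 220; 222}
PSO: 8 outcomes — {010; 012; 020; 022; 210; 212; 220; 222}
target 010 ∈ {SC,TSO,PSO}

SC:yes TSO:yes PSO:yes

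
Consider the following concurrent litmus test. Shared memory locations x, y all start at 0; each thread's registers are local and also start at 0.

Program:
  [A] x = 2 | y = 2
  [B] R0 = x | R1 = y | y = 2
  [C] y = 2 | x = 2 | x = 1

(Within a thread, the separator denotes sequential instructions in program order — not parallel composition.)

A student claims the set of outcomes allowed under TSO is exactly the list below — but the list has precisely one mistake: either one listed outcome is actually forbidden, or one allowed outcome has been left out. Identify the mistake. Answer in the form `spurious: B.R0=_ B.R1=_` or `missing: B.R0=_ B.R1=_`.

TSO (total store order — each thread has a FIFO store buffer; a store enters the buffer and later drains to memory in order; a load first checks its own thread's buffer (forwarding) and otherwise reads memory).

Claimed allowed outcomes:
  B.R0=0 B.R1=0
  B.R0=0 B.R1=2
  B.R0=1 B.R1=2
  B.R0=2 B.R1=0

outcome vector order: (B.R0,B.R1)
under TSO → <0 0> <0 2> <1 2> <2 0> <2 2>
TSO∖claimed = {<2 2>}

missing: B.R0=2 B.R1=2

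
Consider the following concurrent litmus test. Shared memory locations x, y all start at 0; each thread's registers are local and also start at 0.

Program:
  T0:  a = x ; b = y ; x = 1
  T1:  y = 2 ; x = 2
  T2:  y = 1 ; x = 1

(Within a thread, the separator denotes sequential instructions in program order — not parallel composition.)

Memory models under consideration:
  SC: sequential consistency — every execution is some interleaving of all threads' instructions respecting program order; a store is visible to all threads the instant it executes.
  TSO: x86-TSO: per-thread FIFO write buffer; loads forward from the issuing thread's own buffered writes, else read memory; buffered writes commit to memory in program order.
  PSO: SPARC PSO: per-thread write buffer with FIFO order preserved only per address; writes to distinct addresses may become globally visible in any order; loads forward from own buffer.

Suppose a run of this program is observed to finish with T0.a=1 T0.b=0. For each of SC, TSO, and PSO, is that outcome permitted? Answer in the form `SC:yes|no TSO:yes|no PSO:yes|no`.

outcome vector order: (T0.a,T0.b)
under SC → 00 01 02 11 12 21 22
under TSO → 00 01 02 11 12 21 22
under PSO → 00 01 02 10 11 12 20 21 22
target 10 ∈ {PSO}

SC:no TSO:no PSO:yes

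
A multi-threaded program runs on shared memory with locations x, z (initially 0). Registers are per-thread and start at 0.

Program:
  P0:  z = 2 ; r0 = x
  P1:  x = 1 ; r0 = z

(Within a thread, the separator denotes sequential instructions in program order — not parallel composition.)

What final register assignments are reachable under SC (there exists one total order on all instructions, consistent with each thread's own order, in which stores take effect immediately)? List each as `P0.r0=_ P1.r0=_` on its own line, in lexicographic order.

outcome vector order: (P0.r0,P1.r0)
|SC outcomes| = 3

P0.r0=0 P1.r0=2
P0.r0=1 P1.r0=0
P0.r0=1 P1.r0=2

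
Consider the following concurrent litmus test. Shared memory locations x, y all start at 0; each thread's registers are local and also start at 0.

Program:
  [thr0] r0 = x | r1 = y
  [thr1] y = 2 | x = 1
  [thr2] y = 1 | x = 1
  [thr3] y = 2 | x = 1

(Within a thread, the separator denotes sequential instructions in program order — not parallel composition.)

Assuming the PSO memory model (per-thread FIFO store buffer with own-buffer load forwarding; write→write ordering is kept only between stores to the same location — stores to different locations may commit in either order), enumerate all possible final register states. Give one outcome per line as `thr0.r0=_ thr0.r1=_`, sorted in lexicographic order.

outcome vector order: (thr0.r0,thr0.r1)
|PSO outcomes| = 6

thr0.r0=0 thr0.r1=0
thr0.r0=0 thr0.r1=1
thr0.r0=0 thr0.r1=2
thr0.r0=1 thr0.r1=0
thr0.r0=1 thr0.r1=1
thr0.r0=1 thr0.r1=2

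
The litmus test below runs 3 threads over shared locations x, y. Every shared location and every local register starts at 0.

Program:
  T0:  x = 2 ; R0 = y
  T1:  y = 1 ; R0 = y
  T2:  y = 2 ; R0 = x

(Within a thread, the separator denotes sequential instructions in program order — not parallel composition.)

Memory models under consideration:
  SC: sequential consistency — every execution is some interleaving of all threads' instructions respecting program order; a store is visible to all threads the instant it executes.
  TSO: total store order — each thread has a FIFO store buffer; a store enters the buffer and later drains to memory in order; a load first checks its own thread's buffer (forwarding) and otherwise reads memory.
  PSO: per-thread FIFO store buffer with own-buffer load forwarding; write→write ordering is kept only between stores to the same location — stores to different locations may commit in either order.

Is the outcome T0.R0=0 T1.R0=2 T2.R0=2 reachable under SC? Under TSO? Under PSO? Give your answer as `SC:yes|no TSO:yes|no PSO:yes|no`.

SC:yes TSO:yes PSO:yes

outcome vector order: (T0.R0,T1.R0,T2.R0)
under SC → 012, 022, 110, 112, 122, 210, 212, 220, 222
under TSO → 010, 012, 020, 022, 110, 112, 120, 122, 210, 212, 220, 222
under PSO → 010, 012, 020, 022, 110, 112, 120, 122, 210, 212, 220, 222
target 022 ∈ {SC,TSO,PSO}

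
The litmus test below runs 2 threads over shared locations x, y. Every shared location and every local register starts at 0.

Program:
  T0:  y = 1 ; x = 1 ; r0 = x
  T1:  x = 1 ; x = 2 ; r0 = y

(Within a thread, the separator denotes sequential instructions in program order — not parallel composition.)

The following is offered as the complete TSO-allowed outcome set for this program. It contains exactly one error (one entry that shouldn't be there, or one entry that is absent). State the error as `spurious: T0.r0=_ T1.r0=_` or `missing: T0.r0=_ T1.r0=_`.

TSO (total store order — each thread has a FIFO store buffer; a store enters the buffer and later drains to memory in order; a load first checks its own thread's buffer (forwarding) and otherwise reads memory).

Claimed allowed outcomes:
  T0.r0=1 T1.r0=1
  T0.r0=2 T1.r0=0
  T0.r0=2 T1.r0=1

missing: T0.r0=1 T1.r0=0

outcome vector order: (T0.r0,T1.r0)
under TSO → (1,0) (1,1) (2,0) (2,1)
TSO∖claimed = {(1,0)}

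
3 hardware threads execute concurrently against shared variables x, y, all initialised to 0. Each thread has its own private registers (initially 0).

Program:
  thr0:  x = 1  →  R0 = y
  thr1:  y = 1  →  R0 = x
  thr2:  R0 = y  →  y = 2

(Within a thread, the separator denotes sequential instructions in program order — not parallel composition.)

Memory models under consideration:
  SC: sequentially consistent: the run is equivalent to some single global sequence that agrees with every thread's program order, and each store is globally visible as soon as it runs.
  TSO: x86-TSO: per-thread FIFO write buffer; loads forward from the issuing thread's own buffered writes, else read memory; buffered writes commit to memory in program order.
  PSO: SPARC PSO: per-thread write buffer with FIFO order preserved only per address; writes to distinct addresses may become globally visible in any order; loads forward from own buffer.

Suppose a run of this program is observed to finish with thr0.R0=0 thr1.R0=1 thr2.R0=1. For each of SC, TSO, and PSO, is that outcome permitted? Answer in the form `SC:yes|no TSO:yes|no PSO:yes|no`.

SC:yes TSO:yes PSO:yes

outcome vector order: (thr0.R0,thr1.R0,thr2.R0)
[SC] allowed = {0/1/0, 0/1/1, 1/0/0, 1/0/1, 1/1/0, 1/1/1, 2/0/0, 2/0/1, 2/1/0, 2/1/1}
[TSO] allowed = {0/0/0, 0/0/1, 0/1/0, 0/1/1, 1/0/0, 1/0/1, 1/1/0, 1/1/1, 2/0/0, 2/0/1, 2/1/0, 2/1/1}
[PSO] allowed = {0/0/0, 0/0/1, 0/1/0, 0/1/1, 1/0/0, 1/0/1, 1/1/0, 1/1/1, 2/0/0, 2/0/1, 2/1/0, 2/1/1}
target 0/1/1 ∈ {SC,TSO,PSO}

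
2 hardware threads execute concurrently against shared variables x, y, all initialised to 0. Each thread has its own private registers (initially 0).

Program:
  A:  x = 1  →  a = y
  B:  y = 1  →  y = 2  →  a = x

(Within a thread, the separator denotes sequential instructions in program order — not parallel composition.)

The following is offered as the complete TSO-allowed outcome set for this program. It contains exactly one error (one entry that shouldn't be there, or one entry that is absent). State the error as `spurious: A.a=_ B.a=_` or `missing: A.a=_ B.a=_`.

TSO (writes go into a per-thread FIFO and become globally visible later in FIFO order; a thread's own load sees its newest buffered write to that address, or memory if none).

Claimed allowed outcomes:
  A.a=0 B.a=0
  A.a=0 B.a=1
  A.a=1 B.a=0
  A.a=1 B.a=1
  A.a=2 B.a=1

missing: A.a=2 B.a=0

outcome vector order: (A.a,B.a)
TSO (6): 00; 01; 10; 11; 20; 21
TSO∖claimed = {20}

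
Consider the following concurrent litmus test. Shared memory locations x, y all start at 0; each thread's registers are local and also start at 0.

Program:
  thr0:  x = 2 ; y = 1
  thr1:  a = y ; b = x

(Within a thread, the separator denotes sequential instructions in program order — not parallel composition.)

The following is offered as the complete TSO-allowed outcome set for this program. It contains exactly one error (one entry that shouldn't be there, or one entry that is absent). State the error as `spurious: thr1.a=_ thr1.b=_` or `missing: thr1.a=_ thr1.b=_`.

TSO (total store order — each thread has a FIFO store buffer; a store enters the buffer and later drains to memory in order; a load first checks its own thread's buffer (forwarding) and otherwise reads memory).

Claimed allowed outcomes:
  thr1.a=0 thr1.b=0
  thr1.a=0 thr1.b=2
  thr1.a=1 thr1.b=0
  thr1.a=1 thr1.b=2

outcome vector order: (thr1.a,thr1.b)
under TSO → (0,0); (0,2); (1,2)
claimed∖TSO = {(1,0)}

spurious: thr1.a=1 thr1.b=0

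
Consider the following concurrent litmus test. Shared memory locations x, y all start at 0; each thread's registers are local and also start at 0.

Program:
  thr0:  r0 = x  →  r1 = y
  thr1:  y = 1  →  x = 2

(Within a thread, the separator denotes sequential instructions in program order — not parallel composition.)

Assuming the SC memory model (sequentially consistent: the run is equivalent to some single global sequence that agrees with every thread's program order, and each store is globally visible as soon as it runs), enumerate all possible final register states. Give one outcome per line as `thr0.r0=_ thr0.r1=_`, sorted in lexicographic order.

thr0.r0=0 thr0.r1=0
thr0.r0=0 thr0.r1=1
thr0.r0=2 thr0.r1=1

outcome vector order: (thr0.r0,thr0.r1)
|SC outcomes| = 3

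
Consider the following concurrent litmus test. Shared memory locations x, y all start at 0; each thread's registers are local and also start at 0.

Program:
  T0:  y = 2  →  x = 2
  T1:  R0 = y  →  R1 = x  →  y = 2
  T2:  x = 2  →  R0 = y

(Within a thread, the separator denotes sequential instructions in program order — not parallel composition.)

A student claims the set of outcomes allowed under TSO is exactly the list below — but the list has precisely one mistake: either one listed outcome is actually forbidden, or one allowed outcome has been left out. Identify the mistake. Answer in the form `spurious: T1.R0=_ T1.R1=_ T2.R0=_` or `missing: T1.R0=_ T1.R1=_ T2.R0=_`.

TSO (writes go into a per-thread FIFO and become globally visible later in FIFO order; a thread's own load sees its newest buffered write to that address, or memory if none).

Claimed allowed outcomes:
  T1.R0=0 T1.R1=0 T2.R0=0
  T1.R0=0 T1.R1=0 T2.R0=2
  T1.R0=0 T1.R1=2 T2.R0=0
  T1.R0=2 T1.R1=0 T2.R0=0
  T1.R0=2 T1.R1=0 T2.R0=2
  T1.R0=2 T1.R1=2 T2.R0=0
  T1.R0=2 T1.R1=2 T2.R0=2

outcome vector order: (T1.R0,T1.R1,T2.R0)
[TSO] allowed = {(0,0,0); (0,0,2); (0,2,0); (0,2,2); (2,0,0); (2,0,2); (2,2,0); (2,2,2)}
TSO∖claimed = {(0,2,2)}

missing: T1.R0=0 T1.R1=2 T2.R0=2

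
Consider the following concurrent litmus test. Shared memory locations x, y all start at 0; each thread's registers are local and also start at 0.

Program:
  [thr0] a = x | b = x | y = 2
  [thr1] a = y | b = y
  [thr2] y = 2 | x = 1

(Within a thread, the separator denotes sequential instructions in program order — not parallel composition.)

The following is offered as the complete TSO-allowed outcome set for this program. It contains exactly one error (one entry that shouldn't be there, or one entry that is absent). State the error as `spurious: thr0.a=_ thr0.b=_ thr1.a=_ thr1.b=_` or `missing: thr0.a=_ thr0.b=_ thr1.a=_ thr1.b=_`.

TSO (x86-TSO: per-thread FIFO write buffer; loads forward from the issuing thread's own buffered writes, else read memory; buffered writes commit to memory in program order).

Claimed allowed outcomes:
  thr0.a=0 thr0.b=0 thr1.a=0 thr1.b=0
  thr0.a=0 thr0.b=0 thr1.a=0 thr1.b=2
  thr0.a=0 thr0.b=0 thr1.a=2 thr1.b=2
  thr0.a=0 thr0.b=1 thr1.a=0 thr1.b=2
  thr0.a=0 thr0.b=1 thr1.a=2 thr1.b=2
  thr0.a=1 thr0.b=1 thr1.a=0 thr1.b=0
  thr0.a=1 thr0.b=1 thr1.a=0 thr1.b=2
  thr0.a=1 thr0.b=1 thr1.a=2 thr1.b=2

missing: thr0.a=0 thr0.b=1 thr1.a=0 thr1.b=0

outcome vector order: (thr0.a,thr0.b,thr1.a,thr1.b)
TSO (9): <0 0 0 0>, <0 0 0 2>, <0 0 2 2>, <0 1 0 0>, <0 1 0 2>, <0 1 2 2>, <1 1 0 0>, <1 1 0 2>, <1 1 2 2>
TSO∖claimed = {<0 1 0 0>}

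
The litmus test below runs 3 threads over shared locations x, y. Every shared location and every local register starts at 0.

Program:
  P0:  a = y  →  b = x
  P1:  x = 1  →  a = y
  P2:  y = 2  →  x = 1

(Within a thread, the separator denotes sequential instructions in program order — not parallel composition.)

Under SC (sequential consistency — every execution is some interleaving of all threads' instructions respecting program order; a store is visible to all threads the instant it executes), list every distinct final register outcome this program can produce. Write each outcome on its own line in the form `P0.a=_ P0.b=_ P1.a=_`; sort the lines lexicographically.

outcome vector order: (P0.a,P0.b,P1.a)
|SC outcomes| = 7

P0.a=0 P0.b=0 P1.a=0
P0.a=0 P0.b=0 P1.a=2
P0.a=0 P0.b=1 P1.a=0
P0.a=0 P0.b=1 P1.a=2
P0.a=2 P0.b=0 P1.a=2
P0.a=2 P0.b=1 P1.a=0
P0.a=2 P0.b=1 P1.a=2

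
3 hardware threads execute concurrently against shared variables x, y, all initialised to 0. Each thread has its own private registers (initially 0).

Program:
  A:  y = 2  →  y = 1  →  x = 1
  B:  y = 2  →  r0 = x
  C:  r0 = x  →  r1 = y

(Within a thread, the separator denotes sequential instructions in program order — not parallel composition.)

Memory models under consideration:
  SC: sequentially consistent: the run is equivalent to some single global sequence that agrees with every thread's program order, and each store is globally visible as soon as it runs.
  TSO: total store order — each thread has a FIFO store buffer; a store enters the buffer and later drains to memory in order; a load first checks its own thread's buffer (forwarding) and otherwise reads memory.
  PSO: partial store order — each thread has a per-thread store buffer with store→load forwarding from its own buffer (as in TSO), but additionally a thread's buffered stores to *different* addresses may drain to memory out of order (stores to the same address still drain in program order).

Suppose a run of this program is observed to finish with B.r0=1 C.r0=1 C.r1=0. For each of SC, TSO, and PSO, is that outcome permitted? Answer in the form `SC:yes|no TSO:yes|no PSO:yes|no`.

SC:no TSO:no PSO:yes

outcome vector order: (B.r0,C.r0,C.r1)
SC: 10 outcomes — {<0 0 0>, <0 0 1>, <0 0 2>, <0 1 1>, <0 1 2>, <1 0 0>, <1 0 1>, <1 0 2>, <1 1 1>, <1 1 2>}
TSO: 10 outcomes — {<0 0 0>, <0 0 1>, <0 0 2>, <0 1 1>, <0 1 2>, <1 0 0>, <1 0 1>, <1 0 2>, <1 1 1>, <1 1 2>}
PSO: 12 outcomes — {<0 0 0>, <0 0 1>, <0 0 2>, <0 1 0>, <0 1 1>, <0 1 2>, <1 0 0>, <1 0 1>, <1 0 2>, <1 1 0>, <1 1 1>, <1 1 2>}
target <1 1 0> ∈ {PSO}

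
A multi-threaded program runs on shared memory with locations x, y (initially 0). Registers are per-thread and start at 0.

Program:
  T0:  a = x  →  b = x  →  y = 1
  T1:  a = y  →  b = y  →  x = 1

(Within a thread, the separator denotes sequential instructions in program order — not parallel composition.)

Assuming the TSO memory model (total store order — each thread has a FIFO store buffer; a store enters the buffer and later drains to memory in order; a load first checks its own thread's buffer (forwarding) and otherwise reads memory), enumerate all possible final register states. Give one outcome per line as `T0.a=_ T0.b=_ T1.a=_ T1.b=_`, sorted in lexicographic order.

T0.a=0 T0.b=0 T1.a=0 T1.b=0
T0.a=0 T0.b=0 T1.a=0 T1.b=1
T0.a=0 T0.b=0 T1.a=1 T1.b=1
T0.a=0 T0.b=1 T1.a=0 T1.b=0
T0.a=1 T0.b=1 T1.a=0 T1.b=0

outcome vector order: (T0.a,T0.b,T1.a,T1.b)
|TSO outcomes| = 5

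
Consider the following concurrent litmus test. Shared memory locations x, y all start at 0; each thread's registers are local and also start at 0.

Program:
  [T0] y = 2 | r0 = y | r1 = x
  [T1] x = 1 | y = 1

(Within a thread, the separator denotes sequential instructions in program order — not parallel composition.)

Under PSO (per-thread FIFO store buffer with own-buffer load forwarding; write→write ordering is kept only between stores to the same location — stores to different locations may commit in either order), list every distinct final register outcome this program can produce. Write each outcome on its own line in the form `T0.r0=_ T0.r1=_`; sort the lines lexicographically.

outcome vector order: (T0.r0,T0.r1)
|PSO outcomes| = 4

T0.r0=1 T0.r1=0
T0.r0=1 T0.r1=1
T0.r0=2 T0.r1=0
T0.r0=2 T0.r1=1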